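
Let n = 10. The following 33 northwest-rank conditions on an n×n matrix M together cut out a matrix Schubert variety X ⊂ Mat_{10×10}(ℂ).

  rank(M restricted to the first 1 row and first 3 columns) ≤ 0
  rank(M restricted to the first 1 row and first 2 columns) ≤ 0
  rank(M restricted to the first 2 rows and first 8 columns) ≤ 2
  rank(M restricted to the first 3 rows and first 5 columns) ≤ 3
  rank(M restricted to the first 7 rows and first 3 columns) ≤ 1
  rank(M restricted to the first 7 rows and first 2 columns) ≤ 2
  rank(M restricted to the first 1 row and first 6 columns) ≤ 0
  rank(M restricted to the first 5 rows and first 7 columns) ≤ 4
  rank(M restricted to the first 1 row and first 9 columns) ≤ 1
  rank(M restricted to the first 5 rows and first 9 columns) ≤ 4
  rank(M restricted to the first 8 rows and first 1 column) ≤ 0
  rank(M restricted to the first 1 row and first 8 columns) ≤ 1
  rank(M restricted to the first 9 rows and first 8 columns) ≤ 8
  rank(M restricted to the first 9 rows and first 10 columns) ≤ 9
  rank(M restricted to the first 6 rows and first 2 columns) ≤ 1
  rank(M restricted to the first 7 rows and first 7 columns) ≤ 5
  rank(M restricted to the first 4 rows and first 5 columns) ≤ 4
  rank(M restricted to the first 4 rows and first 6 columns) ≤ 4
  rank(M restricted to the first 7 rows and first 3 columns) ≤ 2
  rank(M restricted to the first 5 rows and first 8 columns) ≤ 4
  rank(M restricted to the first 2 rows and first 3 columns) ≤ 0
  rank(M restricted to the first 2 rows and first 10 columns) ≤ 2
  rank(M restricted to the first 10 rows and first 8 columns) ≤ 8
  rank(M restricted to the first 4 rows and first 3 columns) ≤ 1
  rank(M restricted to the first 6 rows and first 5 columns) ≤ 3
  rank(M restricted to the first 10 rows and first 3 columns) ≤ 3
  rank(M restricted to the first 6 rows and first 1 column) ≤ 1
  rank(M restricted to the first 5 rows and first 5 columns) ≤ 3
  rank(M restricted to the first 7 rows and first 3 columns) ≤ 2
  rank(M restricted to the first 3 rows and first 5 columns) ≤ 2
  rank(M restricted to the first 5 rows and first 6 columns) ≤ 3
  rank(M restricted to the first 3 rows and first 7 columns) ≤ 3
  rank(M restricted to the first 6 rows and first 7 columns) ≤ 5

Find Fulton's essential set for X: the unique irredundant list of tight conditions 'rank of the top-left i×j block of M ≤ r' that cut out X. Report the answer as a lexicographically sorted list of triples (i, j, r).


Propagating the 33 rank bounds to every northwest block:

  0 | 0 | 0 | 0 | 0 | 0 | 1 | 1 | 1 | 1
  0 | 0 | 0 | 1 | 1 | 1 | 2 | 2 | 2 | 2
  0 | 1 | 1 | 2 | 2 | 2 | 3 | 3 | 3 | 3
  0 | 1 | 1 | 2 | 3 | 3 | 4 | 4 | 4 | 4
  0 | 1 | 1 | 2 | 3 | 3 | 4 | 4 | 4 | 5
  0 | 1 | 1 | 2 | 3 | 4 | 5 | 5 | 5 | 6
  0 | 1 | 1 | 2 | 3 | 4 | 5 | 6 | 6 | 7
  0 | 1 | 2 | 3 | 4 | 5 | 6 | 7 | 7 | 8
  1 | 2 | 3 | 4 | 5 | 6 | 7 | 8 | 8 | 9
  1 | 2 | 3 | 4 | 5 | 6 | 7 | 8 | 9 | 10

the unique w with this rank table is (7, 4, 2, 5, 10, 6, 8, 3, 1, 9).

Fulton essential set (6 of the 22 Rothe cells):

[(1, 6, 0), (2, 3, 0), (5, 6, 3), (5, 9, 4), (7, 3, 1), (8, 1, 0)]


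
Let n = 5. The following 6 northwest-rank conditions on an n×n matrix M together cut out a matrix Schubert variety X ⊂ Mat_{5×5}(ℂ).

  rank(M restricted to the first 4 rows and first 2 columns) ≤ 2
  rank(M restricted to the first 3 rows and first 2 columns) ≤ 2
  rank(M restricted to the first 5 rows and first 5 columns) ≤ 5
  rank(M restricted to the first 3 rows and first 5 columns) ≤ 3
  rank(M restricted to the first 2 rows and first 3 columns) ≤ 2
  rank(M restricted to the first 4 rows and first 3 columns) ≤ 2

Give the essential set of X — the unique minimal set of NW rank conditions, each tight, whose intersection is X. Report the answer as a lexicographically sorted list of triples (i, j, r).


The tightest implied rank at each (i,j), from the 6 conditions:

  1 1 1 1 1
  1 2 2 2 2
  1 2 2 3 3
  1 2 2 3 4
  1 2 3 4 5

hence w(1..5) = (1, 2, 4, 5, 3).

Fulton essential set (1 of the 2 Rothe cells):

[(4, 3, 2)]


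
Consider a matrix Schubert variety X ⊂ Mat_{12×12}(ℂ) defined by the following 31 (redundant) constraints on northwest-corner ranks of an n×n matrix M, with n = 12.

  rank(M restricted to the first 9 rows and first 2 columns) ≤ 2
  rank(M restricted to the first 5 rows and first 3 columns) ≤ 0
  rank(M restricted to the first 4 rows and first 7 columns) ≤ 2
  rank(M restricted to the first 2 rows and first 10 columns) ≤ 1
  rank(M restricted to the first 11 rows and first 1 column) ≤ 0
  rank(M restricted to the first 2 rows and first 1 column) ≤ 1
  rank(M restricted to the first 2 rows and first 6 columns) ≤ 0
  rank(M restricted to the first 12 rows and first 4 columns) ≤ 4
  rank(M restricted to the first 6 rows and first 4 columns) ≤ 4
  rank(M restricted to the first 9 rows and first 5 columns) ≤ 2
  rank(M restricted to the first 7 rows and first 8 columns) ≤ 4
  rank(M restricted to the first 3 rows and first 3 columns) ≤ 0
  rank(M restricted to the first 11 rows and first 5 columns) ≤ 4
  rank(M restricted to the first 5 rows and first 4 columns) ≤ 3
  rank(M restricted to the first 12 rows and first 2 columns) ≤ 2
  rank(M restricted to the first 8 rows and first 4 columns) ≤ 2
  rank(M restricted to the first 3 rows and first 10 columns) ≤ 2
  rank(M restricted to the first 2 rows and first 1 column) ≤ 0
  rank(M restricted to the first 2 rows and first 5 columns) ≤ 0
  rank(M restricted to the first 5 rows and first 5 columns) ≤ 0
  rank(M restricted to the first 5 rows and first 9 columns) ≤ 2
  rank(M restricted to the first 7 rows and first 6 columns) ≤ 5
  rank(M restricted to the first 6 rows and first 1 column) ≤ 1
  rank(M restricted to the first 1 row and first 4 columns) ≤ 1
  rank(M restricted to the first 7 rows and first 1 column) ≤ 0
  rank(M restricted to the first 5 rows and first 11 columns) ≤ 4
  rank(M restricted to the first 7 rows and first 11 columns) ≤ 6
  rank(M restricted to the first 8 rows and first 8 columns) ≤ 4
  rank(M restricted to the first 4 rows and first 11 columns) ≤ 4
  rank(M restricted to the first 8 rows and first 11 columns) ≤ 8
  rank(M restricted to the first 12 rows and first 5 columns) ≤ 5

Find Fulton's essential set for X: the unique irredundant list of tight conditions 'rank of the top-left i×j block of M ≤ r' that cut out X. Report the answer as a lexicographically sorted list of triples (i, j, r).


The tightest implied rank at each (i,j), from the 31 conditions:

  R[1]: 0 | 0 | 0 | 0 | 0 | 0 | 1 | 1 | 1 | 1 | 1 | 1
  R[2]: 0 | 0 | 0 | 0 | 0 | 0 | 1 | 1 | 1 | 1 | 2 | 2
  R[3]: 0 | 0 | 0 | 0 | 0 | 1 | 2 | 2 | 2 | 2 | 3 | 3
  R[4]: 0 | 0 | 0 | 0 | 0 | 1 | 2 | 2 | 2 | 3 | 4 | 4
  R[5]: 0 | 0 | 0 | 0 | 0 | 1 | 2 | 2 | 2 | 3 | 4 | 5
  R[6]: 0 | 1 | 1 | 1 | 1 | 2 | 3 | 3 | 3 | 4 | 5 | 6
  R[7]: 0 | 1 | 2 | 2 | 2 | 3 | 4 | 4 | 4 | 5 | 6 | 7
  R[8]: 0 | 1 | 2 | 2 | 2 | 3 | 4 | 4 | 5 | 6 | 7 | 8
  R[9]: 0 | 1 | 2 | 2 | 2 | 3 | 4 | 5 | 6 | 7 | 8 | 9
  R[10]: 0 | 1 | 2 | 3 | 3 | 4 | 5 | 6 | 7 | 8 | 9 | 10
  R[11]: 0 | 1 | 2 | 3 | 4 | 5 | 6 | 7 | 8 | 9 | 10 | 11
  R[12]: 1 | 2 | 3 | 4 | 5 | 6 | 7 | 8 | 9 | 10 | 11 | 12

hence w(1..12) = (7, 11, 6, 10, 12, 2, 3, 9, 8, 4, 5, 1).

Fulton essential set (7 of the 45 Rothe cells):

[(2, 6, 0), (2, 10, 1), (5, 5, 0), (5, 9, 2), (8, 8, 4), (9, 5, 2), (11, 1, 0)]


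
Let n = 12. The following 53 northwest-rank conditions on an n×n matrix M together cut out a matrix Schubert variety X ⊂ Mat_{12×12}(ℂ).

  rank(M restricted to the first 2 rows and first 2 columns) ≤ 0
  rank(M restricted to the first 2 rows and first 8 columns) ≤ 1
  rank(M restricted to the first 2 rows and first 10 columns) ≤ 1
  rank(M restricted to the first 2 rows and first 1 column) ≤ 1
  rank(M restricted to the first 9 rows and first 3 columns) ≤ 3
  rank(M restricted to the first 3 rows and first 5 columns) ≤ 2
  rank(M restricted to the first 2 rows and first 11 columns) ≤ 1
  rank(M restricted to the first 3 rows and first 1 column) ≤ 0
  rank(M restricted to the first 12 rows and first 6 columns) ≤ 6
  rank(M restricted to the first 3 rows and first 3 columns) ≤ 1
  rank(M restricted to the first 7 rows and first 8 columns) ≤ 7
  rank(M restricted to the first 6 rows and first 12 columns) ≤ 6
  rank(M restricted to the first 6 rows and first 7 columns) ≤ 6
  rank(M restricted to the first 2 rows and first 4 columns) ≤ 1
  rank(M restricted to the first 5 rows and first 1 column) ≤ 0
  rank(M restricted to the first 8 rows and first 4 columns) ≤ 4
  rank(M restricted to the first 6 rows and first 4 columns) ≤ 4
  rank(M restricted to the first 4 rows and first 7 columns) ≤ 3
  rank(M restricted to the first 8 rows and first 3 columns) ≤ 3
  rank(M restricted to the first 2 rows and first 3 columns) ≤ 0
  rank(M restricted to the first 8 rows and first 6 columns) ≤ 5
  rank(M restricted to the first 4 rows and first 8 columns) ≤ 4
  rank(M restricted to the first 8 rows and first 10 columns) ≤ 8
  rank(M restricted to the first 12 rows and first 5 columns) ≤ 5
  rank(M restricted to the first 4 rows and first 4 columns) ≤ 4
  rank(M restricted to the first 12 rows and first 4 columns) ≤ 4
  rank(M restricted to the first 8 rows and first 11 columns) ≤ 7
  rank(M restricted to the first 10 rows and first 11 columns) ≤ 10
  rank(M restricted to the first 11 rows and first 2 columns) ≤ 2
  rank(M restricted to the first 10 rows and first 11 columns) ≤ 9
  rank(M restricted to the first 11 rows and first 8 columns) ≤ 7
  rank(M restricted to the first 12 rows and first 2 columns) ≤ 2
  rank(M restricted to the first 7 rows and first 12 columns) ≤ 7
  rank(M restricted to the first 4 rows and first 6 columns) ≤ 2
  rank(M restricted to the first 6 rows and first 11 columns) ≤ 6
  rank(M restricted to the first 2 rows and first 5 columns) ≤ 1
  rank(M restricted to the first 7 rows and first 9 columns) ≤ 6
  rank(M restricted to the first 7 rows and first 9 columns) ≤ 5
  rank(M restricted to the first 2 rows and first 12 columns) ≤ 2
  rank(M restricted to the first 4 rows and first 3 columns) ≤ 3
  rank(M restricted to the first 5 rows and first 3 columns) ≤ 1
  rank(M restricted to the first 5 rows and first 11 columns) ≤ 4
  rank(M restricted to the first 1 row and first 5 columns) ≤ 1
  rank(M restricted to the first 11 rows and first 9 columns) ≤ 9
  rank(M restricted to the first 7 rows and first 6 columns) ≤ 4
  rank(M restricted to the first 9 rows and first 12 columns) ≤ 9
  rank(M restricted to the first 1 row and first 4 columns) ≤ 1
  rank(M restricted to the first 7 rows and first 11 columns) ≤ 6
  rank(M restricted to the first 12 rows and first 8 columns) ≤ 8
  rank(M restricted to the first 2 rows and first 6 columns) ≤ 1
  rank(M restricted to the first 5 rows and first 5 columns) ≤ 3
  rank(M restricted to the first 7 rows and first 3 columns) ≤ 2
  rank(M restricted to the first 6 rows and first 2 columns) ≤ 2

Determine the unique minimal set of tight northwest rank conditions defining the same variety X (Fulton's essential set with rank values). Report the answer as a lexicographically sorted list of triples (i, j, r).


Reconstructing r_w from the 53 given conditions:

  R[1]: 0, 0, 0, 1, 1, 1, 1, 1, 1, 1, 1, 1
  R[2]: 0, 0, 0, 1, 1, 1, 1, 1, 1, 1, 1, 2
  R[3]: 0, 1, 1, 2, 2, 2, 2, 2, 2, 2, 2, 3
  R[4]: 0, 1, 1, 2, 2, 2, 3, 3, 3, 3, 3, 4
  R[5]: 0, 1, 1, 2, 3, 3, 4, 4, 4, 4, 4, 5
  R[6]: 1, 2, 2, 3, 4, 4, 5, 5, 5, 5, 5, 6
  R[7]: 1, 2, 2, 3, 4, 4, 5, 5, 5, 6, 6, 7
  R[8]: 1, 2, 3, 4, 5, 5, 6, 6, 6, 7, 7, 8
  R[9]: 1, 2, 3, 4, 5, 6, 7, 7, 7, 8, 8, 9
  R[10]: 1, 2, 3, 4, 5, 6, 7, 7, 8, 9, 9, 10
  R[11]: 1, 2, 3, 4, 5, 6, 7, 7, 8, 9, 10, 11
  R[12]: 1, 2, 3, 4, 5, 6, 7, 8, 9, 10, 11, 12

hence w(1..12) = (4, 12, 2, 7, 5, 1, 10, 3, 6, 9, 11, 8).

Rothe diagram D(w) (26 cells), 9 SE-corners (essential conditions):

[(2, 3, 0), (2, 11, 1), (4, 6, 2), (5, 1, 0), (5, 3, 1), (7, 3, 2), (7, 6, 4), (7, 9, 5), (11, 8, 7)]


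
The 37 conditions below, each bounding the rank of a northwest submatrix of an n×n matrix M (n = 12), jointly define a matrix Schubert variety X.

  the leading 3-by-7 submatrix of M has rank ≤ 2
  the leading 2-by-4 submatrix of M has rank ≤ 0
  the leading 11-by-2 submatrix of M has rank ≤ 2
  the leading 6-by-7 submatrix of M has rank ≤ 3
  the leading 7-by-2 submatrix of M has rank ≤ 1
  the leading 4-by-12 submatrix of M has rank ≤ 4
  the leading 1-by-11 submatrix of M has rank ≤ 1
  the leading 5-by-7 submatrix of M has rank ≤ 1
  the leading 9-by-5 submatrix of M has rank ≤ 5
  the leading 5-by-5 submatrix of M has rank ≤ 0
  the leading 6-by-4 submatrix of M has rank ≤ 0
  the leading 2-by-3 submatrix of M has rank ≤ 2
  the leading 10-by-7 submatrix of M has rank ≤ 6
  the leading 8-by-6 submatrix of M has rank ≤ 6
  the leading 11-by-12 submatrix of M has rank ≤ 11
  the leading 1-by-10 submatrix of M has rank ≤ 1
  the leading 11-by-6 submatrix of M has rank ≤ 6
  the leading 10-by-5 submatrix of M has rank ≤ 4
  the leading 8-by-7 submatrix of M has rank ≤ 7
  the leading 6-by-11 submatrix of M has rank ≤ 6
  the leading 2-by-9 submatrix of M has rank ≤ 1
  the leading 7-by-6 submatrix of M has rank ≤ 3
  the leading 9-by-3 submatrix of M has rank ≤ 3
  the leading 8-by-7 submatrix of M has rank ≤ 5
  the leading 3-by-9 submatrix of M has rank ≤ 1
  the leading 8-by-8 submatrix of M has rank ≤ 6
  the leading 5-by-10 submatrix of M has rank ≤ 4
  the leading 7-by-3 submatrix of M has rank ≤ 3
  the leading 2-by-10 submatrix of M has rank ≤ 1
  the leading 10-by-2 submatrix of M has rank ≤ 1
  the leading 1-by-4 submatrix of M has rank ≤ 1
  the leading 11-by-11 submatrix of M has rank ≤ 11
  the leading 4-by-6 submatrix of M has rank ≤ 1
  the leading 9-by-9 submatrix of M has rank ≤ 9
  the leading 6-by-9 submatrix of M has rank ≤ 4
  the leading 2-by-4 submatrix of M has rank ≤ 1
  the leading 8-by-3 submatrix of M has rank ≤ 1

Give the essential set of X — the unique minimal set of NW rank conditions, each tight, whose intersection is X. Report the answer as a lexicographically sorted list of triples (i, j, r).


Rank table r_w(12×12) implied by the 37 constraints:

  row 1: 0  0  0  0  0  1  1  1  1  1  1  1
  row 2: 0  0  0  0  0  1  1  1  1  1  2  2
  row 3: 0  0  0  0  0  1  1  1  1  2  3  3
  row 4: 0  0  0  0  0  1  1  2  2  3  4  4
  row 5: 0  0  0  0  0  1  1  2  3  4  5  5
  row 6: 0  0  0  0  1  2  2  3  4  5  6  6
  row 7: 1  1  1  1  2  3  3  4  5  6  7  7
  row 8: 1  1  1  2  3  4  4  5  6  7  8  8
  row 9: 1  1  2  3  4  5  5  6  7  8  9  9
  row 10: 1  1  2  3  4  5  6  7  8  9  10  10
  row 11: 1  2  3  4  5  6  7  8  9  10  11  11
  row 12: 1  2  3  4  5  6  7  8  9  10  11  12

the unique w with this rank table is (6, 11, 10, 8, 9, 5, 1, 4, 3, 7, 2, 12).

|D(w)|=42, |Ess(w)|=7:

[(2, 10, 1), (3, 9, 1), (5, 5, 0), (5, 7, 1), (6, 4, 0), (8, 3, 1), (10, 2, 1)]


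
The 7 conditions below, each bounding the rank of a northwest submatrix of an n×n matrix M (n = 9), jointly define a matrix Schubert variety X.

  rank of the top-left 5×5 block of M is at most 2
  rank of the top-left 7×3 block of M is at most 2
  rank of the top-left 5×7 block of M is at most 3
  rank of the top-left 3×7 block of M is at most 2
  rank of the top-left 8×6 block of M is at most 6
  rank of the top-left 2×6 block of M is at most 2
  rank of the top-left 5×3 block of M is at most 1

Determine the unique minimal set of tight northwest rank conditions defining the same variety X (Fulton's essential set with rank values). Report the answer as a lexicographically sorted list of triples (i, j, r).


Propagating the 7 rank bounds to every northwest block:

  i=1: 1 1 1 1 1 1 1 1 1
  i=2: 1 1 1 2 2 2 2 2 2
  i=3: 1 1 1 2 2 2 2 3 3
  i=4: 1 1 1 2 2 3 3 4 4
  i=5: 1 1 1 2 2 3 3 4 5
  i=6: 1 2 2 3 3 4 4 5 6
  i=7: 1 2 2 3 4 5 5 6 7
  i=8: 1 2 3 4 5 6 6 7 8
  i=9: 1 2 3 4 5 6 7 8 9

so w = (1, 4, 8, 6, 9, 2, 5, 3, 7).

D(w) has 15 cells with 5 SE-corners; essential set:

[(3, 7, 2), (5, 3, 1), (5, 5, 2), (5, 7, 3), (7, 3, 2)]


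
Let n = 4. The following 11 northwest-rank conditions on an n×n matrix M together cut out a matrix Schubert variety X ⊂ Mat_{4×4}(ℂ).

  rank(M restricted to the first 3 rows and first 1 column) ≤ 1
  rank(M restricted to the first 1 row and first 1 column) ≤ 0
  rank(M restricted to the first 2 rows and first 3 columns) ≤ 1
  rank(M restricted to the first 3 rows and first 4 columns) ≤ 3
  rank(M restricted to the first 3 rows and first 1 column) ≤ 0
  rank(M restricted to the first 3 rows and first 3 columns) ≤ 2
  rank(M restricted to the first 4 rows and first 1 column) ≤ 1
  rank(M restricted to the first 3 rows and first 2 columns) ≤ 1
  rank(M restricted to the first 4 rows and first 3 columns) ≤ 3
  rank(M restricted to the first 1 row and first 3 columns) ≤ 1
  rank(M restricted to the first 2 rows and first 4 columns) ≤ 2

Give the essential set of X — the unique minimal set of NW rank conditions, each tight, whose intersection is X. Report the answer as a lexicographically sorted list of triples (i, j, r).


Rank table r_w(4×4) implied by the 11 constraints:

  R[1]: 0  1  1  1
  R[2]: 0  1  1  2
  R[3]: 0  1  2  3
  R[4]: 1  2  3  4

so w = (2, 4, 3, 1).

ℓ(w)=4; the 2 essential cells (i,j,r):

[(2, 3, 1), (3, 1, 0)]


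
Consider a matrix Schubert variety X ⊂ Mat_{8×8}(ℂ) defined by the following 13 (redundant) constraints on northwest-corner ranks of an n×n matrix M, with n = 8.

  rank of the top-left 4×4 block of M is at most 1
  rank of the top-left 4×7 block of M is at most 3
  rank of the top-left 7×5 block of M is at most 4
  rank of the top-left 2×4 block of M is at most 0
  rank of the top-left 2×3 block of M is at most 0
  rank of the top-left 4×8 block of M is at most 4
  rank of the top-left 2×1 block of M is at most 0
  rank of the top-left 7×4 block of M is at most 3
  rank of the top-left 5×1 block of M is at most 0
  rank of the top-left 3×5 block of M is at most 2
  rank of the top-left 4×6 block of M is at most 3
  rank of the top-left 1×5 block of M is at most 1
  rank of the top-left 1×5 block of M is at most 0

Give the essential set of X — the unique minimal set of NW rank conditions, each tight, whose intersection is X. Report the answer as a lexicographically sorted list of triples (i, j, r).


Reconstructing r_w from the 13 given conditions:

  row 1: 0  0  0  0  0  1  1  1
  row 2: 0  0  0  0  1  2  2  2
  row 3: 0  1  1  1  2  3  3  3
  row 4: 0  1  1  1  2  3  3  4
  row 5: 0  1  2  2  3  4  4  5
  row 6: 1  2  3  3  4  5  5  6
  row 7: 1  2  3  3  4  5  6  7
  row 8: 1  2  3  4  5  6  7  8

the unique w with this rank table is (6, 5, 2, 8, 3, 1, 7, 4).

|D(w)|=16, |Ess(w)|=6:

[(1, 5, 0), (2, 4, 0), (4, 4, 1), (4, 7, 3), (5, 1, 0), (7, 4, 3)]


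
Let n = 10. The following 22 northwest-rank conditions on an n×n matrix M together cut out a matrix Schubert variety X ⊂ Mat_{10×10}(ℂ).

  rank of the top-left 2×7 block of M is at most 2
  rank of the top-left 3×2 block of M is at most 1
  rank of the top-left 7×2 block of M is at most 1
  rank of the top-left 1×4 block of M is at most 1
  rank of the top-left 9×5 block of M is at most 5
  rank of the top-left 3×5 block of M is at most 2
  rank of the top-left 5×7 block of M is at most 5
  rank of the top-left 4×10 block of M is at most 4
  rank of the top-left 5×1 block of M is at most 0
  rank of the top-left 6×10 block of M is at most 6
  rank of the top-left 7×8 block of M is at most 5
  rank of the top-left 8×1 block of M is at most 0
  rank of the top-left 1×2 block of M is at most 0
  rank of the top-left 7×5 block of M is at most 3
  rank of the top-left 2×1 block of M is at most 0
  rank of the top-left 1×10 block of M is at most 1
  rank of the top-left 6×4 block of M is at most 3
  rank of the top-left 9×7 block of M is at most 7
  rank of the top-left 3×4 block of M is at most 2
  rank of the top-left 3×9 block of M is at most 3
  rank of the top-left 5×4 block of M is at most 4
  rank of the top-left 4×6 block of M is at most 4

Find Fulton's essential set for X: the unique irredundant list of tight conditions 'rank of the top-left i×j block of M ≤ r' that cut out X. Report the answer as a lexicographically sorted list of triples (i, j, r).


Recovering R(i,j) via the rank-extension bound from the 22 conditions:

  row 1: 0 | 0 | 1 | 1 | 1 | 1 | 1 | 1 | 1 | 1
  row 2: 0 | 1 | 2 | 2 | 2 | 2 | 2 | 2 | 2 | 2
  row 3: 0 | 1 | 2 | 2 | 2 | 3 | 3 | 3 | 3 | 3
  row 4: 0 | 1 | 2 | 3 | 3 | 4 | 4 | 4 | 4 | 4
  row 5: 0 | 1 | 2 | 3 | 3 | 4 | 5 | 5 | 5 | 5
  row 6: 0 | 1 | 2 | 3 | 3 | 4 | 5 | 5 | 6 | 6
  row 7: 0 | 1 | 2 | 3 | 3 | 4 | 5 | 5 | 6 | 7
  row 8: 0 | 1 | 2 | 3 | 4 | 5 | 6 | 6 | 7 | 8
  row 9: 1 | 2 | 3 | 4 | 5 | 6 | 7 | 7 | 8 | 9
  row 10: 1 | 2 | 3 | 4 | 5 | 6 | 7 | 8 | 9 | 10

giving w = (3, 2, 6, 4, 7, 9, 10, 5, 1, 8) via Δ²R.

ℓ(w)=16; the 5 essential cells (i,j,r):

[(1, 2, 0), (3, 5, 2), (7, 5, 3), (7, 8, 5), (8, 1, 0)]


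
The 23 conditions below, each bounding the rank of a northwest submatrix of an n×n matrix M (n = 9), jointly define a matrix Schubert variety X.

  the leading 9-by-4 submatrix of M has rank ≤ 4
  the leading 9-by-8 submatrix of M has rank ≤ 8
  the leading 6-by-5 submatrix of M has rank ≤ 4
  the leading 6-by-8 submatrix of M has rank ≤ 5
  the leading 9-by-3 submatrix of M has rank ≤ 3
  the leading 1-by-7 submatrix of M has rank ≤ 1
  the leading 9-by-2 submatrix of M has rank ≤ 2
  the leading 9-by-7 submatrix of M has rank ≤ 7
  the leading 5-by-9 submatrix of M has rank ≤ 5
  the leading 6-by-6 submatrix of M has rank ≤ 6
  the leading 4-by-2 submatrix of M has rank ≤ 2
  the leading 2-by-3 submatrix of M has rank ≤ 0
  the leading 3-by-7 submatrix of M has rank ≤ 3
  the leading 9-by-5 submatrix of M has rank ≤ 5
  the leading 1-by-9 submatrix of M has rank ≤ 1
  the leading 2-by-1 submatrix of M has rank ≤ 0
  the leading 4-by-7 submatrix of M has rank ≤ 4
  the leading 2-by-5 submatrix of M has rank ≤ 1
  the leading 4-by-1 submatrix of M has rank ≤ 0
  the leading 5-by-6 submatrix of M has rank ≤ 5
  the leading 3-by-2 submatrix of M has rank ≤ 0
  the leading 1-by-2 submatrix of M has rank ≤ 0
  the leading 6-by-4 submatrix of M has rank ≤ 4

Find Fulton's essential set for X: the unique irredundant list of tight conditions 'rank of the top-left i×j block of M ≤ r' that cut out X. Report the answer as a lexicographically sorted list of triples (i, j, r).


Computing R[i][j] = min implied NW-rank bound (n=9, 23 conditions):

  0 | 0 | 0 | 1 | 1 | 1 | 1 | 1 | 1
  0 | 0 | 0 | 1 | 1 | 2 | 2 | 2 | 2
  0 | 0 | 1 | 2 | 2 | 3 | 3 | 3 | 3
  0 | 1 | 2 | 3 | 3 | 4 | 4 | 4 | 4
  1 | 2 | 3 | 4 | 4 | 5 | 5 | 5 | 5
  1 | 2 | 3 | 4 | 4 | 5 | 5 | 5 | 6
  1 | 2 | 3 | 4 | 5 | 6 | 6 | 6 | 7
  1 | 2 | 3 | 4 | 5 | 6 | 7 | 7 | 8
  1 | 2 | 3 | 4 | 5 | 6 | 7 | 8 | 9

hence w(1..9) = (4, 6, 3, 2, 1, 9, 5, 7, 8).

|D(w)|=13, |Ess(w)|=6:

[(2, 3, 0), (2, 5, 1), (3, 2, 0), (4, 1, 0), (6, 5, 4), (6, 8, 5)]


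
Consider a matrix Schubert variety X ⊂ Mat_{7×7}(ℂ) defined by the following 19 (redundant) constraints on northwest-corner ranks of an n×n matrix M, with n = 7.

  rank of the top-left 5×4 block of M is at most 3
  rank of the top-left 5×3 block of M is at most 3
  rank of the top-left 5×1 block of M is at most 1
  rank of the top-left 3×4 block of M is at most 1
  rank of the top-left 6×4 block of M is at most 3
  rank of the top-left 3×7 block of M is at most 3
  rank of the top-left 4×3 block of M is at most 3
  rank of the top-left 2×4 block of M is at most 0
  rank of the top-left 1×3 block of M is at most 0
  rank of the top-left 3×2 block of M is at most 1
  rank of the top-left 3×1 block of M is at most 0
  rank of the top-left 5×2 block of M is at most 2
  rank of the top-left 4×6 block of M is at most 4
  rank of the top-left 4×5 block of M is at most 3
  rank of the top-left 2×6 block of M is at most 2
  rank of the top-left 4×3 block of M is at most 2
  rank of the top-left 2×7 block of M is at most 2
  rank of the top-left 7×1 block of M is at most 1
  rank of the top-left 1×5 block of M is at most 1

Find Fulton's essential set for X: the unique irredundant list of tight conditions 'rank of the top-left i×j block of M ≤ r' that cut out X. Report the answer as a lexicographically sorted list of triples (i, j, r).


Propagating the 19 rank bounds to every northwest block:

  R[1]: 0, 0, 0, 0, 1, 1, 1
  R[2]: 0, 0, 0, 0, 1, 2, 2
  R[3]: 0, 1, 1, 1, 2, 3, 3
  R[4]: 1, 2, 2, 2, 3, 4, 4
  R[5]: 1, 2, 3, 3, 4, 5, 5
  R[6]: 1, 2, 3, 3, 4, 5, 6
  R[7]: 1, 2, 3, 4, 5, 6, 7

second differences of R give the permutation w = (5, 6, 2, 1, 3, 7, 4).

D(w) has 10 cells with 3 SE-corners; essential set:

[(2, 4, 0), (3, 1, 0), (6, 4, 3)]


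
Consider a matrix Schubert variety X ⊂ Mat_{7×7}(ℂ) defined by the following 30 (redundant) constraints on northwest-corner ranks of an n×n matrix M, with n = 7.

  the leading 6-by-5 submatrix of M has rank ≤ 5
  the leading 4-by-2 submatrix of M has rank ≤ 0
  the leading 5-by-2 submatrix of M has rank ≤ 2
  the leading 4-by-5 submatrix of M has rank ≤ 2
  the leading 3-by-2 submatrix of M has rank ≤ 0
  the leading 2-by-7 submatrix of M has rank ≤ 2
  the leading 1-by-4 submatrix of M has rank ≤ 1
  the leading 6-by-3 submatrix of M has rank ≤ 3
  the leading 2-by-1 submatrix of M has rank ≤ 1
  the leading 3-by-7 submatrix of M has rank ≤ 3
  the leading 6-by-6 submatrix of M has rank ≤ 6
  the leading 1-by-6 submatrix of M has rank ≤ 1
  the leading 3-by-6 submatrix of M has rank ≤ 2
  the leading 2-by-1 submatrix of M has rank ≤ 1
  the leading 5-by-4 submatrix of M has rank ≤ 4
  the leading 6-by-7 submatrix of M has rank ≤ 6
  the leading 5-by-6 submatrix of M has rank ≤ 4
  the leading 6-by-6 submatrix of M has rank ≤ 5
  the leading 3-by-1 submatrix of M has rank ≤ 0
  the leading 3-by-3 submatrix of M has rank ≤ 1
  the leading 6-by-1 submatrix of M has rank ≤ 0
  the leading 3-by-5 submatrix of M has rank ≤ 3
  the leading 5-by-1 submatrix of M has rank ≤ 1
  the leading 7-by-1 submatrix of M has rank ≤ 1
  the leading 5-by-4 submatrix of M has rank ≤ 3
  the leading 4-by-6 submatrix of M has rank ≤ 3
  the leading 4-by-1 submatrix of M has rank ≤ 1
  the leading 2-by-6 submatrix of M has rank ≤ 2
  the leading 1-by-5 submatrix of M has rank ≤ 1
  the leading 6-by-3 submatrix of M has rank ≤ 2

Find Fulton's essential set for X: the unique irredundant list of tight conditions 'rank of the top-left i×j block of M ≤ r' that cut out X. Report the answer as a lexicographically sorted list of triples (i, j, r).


Rank table r_w(7×7) implied by the 30 constraints:

  row 1: 0 | 0 | 1 | 1 | 1 | 1 | 1
  row 2: 0 | 0 | 1 | 2 | 2 | 2 | 2
  row 3: 0 | 0 | 1 | 2 | 2 | 2 | 3
  row 4: 0 | 0 | 1 | 2 | 2 | 3 | 4
  row 5: 0 | 1 | 2 | 3 | 3 | 4 | 5
  row 6: 0 | 1 | 2 | 3 | 4 | 5 | 6
  row 7: 1 | 2 | 3 | 4 | 5 | 6 | 7

giving w = (3, 4, 7, 6, 2, 5, 1) via Δ²R.

Fulton essential set (4 of the 13 Rothe cells):

[(3, 6, 2), (4, 2, 0), (4, 5, 2), (6, 1, 0)]


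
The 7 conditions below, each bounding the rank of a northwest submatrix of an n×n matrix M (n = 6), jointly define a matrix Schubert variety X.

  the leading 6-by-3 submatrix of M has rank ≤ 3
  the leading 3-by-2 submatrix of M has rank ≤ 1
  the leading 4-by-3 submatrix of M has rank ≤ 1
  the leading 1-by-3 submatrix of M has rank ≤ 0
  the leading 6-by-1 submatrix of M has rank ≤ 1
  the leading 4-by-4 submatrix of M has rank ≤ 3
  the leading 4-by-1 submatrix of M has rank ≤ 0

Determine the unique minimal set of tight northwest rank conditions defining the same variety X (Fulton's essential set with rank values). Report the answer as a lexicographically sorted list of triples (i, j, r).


Propagating the 7 rank bounds to every northwest block:

  R[1]: 0  0  0  1  1  1
  R[2]: 0  1  1  2  2  2
  R[3]: 0  1  1  2  3  3
  R[4]: 0  1  1  2  3  4
  R[5]: 1  2  2  3  4  5
  R[6]: 1  2  3  4  5  6

giving w = (4, 2, 5, 6, 1, 3) via Δ²R.

ℓ(w)=8; the 3 essential cells (i,j,r):

[(1, 3, 0), (4, 1, 0), (4, 3, 1)]


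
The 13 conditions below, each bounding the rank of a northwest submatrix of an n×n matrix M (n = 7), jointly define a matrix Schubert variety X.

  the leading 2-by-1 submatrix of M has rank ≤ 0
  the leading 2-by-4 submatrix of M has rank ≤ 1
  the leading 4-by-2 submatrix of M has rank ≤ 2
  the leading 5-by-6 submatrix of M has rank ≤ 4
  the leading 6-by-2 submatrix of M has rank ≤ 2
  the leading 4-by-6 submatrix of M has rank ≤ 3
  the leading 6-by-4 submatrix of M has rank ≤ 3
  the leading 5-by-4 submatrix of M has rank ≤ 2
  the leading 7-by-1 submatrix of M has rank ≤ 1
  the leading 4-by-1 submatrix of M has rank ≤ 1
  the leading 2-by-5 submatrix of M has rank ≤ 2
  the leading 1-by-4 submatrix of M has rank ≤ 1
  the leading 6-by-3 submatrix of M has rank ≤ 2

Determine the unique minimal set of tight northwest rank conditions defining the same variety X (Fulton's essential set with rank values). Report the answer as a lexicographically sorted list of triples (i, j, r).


Recovering R(i,j) via the rank-extension bound from the 13 conditions:

  i=1: 0 | 1 | 1 | 1 | 1 | 1 | 1
  i=2: 0 | 1 | 1 | 1 | 2 | 2 | 2
  i=3: 1 | 2 | 2 | 2 | 3 | 3 | 3
  i=4: 1 | 2 | 2 | 2 | 3 | 3 | 4
  i=5: 1 | 2 | 2 | 2 | 3 | 4 | 5
  i=6: 1 | 2 | 2 | 3 | 4 | 5 | 6
  i=7: 1 | 2 | 3 | 4 | 5 | 6 | 7

second differences of R give the permutation w = (2, 5, 1, 7, 6, 4, 3).

D(w) has 10 cells with 5 SE-corners; essential set:

[(2, 1, 0), (2, 4, 1), (4, 6, 3), (5, 4, 2), (6, 3, 2)]


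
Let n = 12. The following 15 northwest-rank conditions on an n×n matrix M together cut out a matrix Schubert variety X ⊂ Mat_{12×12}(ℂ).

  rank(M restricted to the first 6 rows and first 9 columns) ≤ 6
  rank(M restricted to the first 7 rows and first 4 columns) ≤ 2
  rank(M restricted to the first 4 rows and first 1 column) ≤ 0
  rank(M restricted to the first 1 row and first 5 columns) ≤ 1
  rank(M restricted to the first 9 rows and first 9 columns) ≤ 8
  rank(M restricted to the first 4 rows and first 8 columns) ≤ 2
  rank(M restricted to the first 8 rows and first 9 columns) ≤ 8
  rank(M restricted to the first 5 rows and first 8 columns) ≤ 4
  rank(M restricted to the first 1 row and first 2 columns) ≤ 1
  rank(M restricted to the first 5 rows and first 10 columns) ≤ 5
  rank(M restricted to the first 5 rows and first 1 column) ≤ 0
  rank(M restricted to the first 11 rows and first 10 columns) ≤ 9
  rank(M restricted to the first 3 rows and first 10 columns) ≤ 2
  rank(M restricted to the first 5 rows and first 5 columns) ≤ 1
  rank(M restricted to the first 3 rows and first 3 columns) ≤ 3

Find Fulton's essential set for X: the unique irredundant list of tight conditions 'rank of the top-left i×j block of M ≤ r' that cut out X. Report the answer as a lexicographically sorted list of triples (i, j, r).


Rank table r_w(12×12) implied by the 15 constraints:

  row 1: 0 | 1 | 1 | 1 | 1 | 1 | 1 | 1 | 1 | 1 | 1 | 1
  row 2: 0 | 1 | 1 | 1 | 1 | 2 | 2 | 2 | 2 | 2 | 2 | 2
  row 3: 0 | 1 | 1 | 1 | 1 | 2 | 2 | 2 | 2 | 2 | 3 | 3
  row 4: 0 | 1 | 1 | 1 | 1 | 2 | 2 | 2 | 3 | 3 | 4 | 4
  row 5: 0 | 1 | 1 | 1 | 1 | 2 | 3 | 3 | 4 | 4 | 5 | 5
  row 6: 1 | 2 | 2 | 2 | 2 | 3 | 4 | 4 | 5 | 5 | 6 | 6
  row 7: 1 | 2 | 2 | 2 | 3 | 4 | 5 | 5 | 6 | 6 | 7 | 7
  row 8: 1 | 2 | 3 | 3 | 4 | 5 | 6 | 6 | 7 | 7 | 8 | 8
  row 9: 1 | 2 | 3 | 4 | 5 | 6 | 7 | 7 | 8 | 8 | 9 | 9
  row 10: 1 | 2 | 3 | 4 | 5 | 6 | 7 | 8 | 9 | 9 | 10 | 10
  row 11: 1 | 2 | 3 | 4 | 5 | 6 | 7 | 8 | 9 | 9 | 10 | 11
  row 12: 1 | 2 | 3 | 4 | 5 | 6 | 7 | 8 | 9 | 10 | 11 | 12

giving w = (2, 6, 11, 9, 7, 1, 5, 3, 4, 8, 12, 10) via Δ²R.

ℓ(w)=26; the 6 essential cells (i,j,r):

[(3, 10, 2), (4, 8, 2), (5, 1, 0), (5, 5, 1), (7, 4, 2), (11, 10, 9)]


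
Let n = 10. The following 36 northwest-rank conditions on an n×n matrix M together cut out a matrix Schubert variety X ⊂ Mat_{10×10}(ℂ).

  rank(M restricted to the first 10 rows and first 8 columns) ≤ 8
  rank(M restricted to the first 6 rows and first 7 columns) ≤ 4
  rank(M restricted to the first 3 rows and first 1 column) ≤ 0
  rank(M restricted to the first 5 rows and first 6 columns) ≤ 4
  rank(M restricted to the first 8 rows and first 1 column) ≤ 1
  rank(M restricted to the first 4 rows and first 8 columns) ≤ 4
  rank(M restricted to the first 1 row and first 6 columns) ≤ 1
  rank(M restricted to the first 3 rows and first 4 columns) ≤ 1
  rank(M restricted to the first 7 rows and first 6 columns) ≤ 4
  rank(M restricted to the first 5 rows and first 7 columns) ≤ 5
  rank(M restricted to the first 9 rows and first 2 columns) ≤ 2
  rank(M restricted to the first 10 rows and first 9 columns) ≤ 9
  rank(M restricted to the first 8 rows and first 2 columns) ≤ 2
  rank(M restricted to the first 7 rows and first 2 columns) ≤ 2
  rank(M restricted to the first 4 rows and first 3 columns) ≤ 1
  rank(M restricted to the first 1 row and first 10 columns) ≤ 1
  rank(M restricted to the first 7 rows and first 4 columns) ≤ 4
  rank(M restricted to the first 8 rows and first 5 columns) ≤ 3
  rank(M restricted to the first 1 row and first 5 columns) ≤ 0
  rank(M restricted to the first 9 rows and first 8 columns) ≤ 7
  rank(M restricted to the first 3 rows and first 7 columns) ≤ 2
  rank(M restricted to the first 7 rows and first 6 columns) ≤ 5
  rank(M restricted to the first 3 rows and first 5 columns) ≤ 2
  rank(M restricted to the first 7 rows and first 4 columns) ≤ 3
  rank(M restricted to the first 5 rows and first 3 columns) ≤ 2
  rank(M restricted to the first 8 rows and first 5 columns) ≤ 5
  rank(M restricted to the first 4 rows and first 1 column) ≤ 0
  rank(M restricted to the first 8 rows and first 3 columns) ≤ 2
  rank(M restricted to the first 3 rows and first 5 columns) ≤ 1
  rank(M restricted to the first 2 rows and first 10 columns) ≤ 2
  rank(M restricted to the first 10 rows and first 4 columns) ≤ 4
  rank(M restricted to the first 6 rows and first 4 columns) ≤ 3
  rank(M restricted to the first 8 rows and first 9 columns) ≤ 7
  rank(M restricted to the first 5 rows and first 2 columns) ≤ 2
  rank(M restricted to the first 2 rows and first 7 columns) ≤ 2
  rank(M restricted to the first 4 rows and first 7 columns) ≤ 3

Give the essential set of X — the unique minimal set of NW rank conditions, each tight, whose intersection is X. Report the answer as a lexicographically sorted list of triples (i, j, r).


Propagating the 36 rank bounds to every northwest block:

  i=1: 0  0  0  0  0  1  1  1  1  1
  i=2: 0  1  1  1  1  2  2  2  2  2
  i=3: 0  1  1  1  1  2  2  3  3  3
  i=4: 0  1  1  2  2  3  3  4  4  4
  i=5: 1  2  2  3  3  4  4  5  5  5
  i=6: 1  2  2  3  3  4  4  5  6  6
  i=7: 1  2  2  3  3  4  5  6  7  7
  i=8: 1  2  2  3  3  4  5  6  7  8
  i=9: 1  2  3  4  4  5  6  7  8  9
  i=10: 1  2  3  4  5  6  7  8  9  10

giving w = (6, 2, 8, 4, 1, 9, 7, 10, 3, 5) via Δ²R.

Fulton essential set (8 of the 20 Rothe cells):

[(1, 5, 0), (3, 5, 1), (3, 7, 2), (4, 1, 0), (4, 3, 1), (6, 7, 4), (8, 3, 2), (8, 5, 3)]


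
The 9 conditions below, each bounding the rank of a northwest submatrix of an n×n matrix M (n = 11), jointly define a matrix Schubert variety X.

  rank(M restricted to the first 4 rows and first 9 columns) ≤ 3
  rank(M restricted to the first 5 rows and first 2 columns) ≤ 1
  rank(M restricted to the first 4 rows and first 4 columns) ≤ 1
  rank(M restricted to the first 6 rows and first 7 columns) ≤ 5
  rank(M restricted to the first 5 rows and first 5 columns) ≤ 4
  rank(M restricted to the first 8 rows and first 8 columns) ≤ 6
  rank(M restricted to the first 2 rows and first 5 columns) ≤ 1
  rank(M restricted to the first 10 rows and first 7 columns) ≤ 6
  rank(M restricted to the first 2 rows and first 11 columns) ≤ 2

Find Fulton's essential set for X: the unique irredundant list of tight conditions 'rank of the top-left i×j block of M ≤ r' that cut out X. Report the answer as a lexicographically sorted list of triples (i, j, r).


Reconstructing r_w from the 9 given conditions:

  R[1]: 1 | 1 | 1 | 1 | 1 | 1 | 1 | 1 | 1 | 1 | 1
  R[2]: 1 | 1 | 1 | 1 | 1 | 2 | 2 | 2 | 2 | 2 | 2
  R[3]: 1 | 1 | 1 | 1 | 2 | 3 | 3 | 3 | 3 | 3 | 3
  R[4]: 1 | 1 | 1 | 1 | 2 | 3 | 3 | 3 | 3 | 4 | 4
  R[5]: 1 | 1 | 2 | 2 | 3 | 4 | 4 | 4 | 4 | 5 | 5
  R[6]: 1 | 2 | 3 | 3 | 4 | 5 | 5 | 5 | 5 | 6 | 6
  R[7]: 1 | 2 | 3 | 4 | 5 | 6 | 6 | 6 | 6 | 7 | 7
  R[8]: 1 | 2 | 3 | 4 | 5 | 6 | 6 | 6 | 7 | 8 | 8
  R[9]: 1 | 2 | 3 | 4 | 5 | 6 | 6 | 7 | 8 | 9 | 9
  R[10]: 1 | 2 | 3 | 4 | 5 | 6 | 6 | 7 | 8 | 9 | 10
  R[11]: 1 | 2 | 3 | 4 | 5 | 6 | 7 | 8 | 9 | 10 | 11

hence w(1..11) = (1, 6, 5, 10, 3, 2, 4, 9, 8, 11, 7).

D(w) has 18 cells with 6 SE-corners; essential set:

[(2, 5, 1), (4, 4, 1), (4, 9, 3), (5, 2, 1), (8, 8, 6), (10, 7, 6)]


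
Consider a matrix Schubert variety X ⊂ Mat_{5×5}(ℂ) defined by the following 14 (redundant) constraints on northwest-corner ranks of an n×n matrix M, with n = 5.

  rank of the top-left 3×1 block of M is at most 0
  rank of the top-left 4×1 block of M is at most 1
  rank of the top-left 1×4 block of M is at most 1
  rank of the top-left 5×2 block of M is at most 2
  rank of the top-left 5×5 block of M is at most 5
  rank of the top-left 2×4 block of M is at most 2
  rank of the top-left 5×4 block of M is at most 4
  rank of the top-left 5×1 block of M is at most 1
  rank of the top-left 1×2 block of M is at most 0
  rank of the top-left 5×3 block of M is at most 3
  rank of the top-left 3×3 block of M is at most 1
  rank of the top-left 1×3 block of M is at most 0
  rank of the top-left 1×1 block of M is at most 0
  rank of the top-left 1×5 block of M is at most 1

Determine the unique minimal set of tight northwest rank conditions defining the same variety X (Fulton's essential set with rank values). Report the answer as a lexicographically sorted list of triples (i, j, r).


Rank table r_w(5×5) implied by the 14 constraints:

  i=1: 0  0  0  1  1
  i=2: 0  1  1  2  2
  i=3: 0  1  1  2  3
  i=4: 1  2  2  3  4
  i=5: 1  2  3  4  5

reading off 1-entries of Δ²R: w = (4, 2, 5, 1, 3).

3 SE-corners of the 6-cell Rothe diagram give Ess(w):

[(1, 3, 0), (3, 1, 0), (3, 3, 1)]


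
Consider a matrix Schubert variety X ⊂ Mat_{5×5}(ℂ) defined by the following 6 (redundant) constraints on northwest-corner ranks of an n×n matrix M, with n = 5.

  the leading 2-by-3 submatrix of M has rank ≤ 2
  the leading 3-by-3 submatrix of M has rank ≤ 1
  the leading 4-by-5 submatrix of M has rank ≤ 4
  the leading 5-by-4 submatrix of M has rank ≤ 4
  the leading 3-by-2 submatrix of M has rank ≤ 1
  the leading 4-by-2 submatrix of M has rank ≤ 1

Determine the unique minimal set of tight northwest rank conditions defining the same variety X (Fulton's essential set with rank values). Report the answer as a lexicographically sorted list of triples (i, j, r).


Recovering R(i,j) via the rank-extension bound from the 6 conditions:

  R[1]: 1 | 1 | 1 | 1 | 1
  R[2]: 1 | 1 | 1 | 2 | 2
  R[3]: 1 | 1 | 1 | 2 | 3
  R[4]: 1 | 1 | 2 | 3 | 4
  R[5]: 1 | 2 | 3 | 4 | 5

the unique w with this rank table is (1, 4, 5, 3, 2).

2 SE-corners of the 5-cell Rothe diagram give Ess(w):

[(3, 3, 1), (4, 2, 1)]


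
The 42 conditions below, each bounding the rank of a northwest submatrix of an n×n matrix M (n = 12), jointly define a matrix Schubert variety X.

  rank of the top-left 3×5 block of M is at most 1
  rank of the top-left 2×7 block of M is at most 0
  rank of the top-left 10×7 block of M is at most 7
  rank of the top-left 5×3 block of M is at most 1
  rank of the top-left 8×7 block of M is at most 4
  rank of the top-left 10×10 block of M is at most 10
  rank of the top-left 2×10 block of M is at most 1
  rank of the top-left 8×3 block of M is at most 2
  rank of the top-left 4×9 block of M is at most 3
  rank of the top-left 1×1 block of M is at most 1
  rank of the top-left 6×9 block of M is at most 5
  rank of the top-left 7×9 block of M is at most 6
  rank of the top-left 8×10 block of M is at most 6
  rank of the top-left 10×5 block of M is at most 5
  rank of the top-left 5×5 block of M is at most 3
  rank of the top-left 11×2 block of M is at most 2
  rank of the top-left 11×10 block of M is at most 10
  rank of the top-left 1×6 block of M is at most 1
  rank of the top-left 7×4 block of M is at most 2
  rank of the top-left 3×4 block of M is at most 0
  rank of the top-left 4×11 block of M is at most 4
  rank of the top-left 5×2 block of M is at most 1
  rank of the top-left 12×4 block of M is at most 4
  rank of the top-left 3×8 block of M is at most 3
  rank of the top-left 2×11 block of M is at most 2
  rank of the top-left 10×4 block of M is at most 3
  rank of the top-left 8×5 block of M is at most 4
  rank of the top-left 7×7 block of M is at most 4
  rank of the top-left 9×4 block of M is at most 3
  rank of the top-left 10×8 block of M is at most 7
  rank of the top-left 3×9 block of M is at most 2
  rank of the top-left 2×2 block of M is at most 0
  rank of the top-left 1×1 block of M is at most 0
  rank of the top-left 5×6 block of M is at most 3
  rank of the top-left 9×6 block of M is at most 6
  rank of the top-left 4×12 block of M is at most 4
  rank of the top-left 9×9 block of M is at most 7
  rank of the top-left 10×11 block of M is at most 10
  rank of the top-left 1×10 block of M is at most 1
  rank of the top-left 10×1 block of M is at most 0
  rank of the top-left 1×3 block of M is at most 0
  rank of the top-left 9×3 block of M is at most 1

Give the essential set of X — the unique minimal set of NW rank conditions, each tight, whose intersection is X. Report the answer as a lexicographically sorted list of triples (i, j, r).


Recovering R(i,j) via the rank-extension bound from the 42 conditions:

  0 0 0 0 0 0 0 1 1 1 1 1
  0 0 0 0 0 0 0 1 1 1 2 2
  0 0 0 0 1 1 1 2 2 2 3 3
  0 1 1 1 2 2 2 3 3 3 4 4
  0 1 1 2 3 3 3 4 4 4 5 5
  0 1 1 2 3 4 4 5 5 5 6 6
  0 1 1 2 3 4 4 5 6 6 7 7
  0 1 1 2 3 4 4 5 6 6 7 8
  0 1 1 2 3 4 5 6 7 7 8 9
  0 1 2 3 4 5 6 7 8 8 9 10
  1 2 3 4 5 6 7 8 9 9 10 11
  1 2 3 4 5 6 7 8 9 10 11 12

so w = (8, 11, 5, 2, 4, 6, 9, 12, 7, 3, 1, 10).

Rothe diagram D(w) (35 cells), 7 SE-corners (essential conditions):

[(2, 7, 0), (2, 10, 1), (3, 4, 0), (8, 7, 4), (8, 10, 6), (9, 3, 1), (10, 1, 0)]
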